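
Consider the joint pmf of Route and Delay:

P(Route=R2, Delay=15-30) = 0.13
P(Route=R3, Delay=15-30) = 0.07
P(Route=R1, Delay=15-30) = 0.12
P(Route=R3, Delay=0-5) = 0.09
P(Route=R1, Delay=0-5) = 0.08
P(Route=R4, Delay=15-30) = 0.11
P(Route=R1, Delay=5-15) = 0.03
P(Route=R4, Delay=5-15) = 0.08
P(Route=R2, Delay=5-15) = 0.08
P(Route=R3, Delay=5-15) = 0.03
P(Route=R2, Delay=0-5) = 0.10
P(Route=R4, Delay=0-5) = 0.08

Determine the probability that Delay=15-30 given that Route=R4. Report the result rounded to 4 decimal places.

0.4074

P(Route=R4) = 0.08 + 0.08 + 0.11 = 0.27.
P(Delay=15-30 | Route=R4) = 0.11/0.27 = 0.4074.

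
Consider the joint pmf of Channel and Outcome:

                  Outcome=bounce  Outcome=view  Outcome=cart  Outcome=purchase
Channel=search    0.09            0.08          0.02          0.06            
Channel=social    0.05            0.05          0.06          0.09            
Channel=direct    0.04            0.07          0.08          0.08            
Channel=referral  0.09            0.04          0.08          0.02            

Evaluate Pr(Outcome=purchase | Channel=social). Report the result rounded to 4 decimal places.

P(Channel=social) = 0.05 + 0.05 + 0.06 + 0.09 = 0.25.
P(Outcome=purchase | Channel=social) = 0.09/0.25 = 0.3600.

0.3600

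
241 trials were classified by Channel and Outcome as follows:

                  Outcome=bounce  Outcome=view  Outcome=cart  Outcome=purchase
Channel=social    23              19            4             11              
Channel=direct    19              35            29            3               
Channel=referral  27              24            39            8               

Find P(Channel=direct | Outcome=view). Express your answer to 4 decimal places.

0.4487

Total with Outcome=view: 19 + 35 + 24 = 78.
P(Channel=direct | Outcome=view) = 35/78 = 0.4487.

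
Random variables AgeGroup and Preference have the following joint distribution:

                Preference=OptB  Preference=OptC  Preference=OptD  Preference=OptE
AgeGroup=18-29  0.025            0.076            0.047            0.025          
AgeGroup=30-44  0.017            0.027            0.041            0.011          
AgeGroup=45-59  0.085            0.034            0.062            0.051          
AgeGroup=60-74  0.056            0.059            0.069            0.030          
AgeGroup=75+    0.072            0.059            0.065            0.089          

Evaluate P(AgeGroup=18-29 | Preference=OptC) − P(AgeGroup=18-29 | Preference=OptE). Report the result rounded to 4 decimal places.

0.1767

P(Preference=OptC) = 0.076 + 0.027 + 0.034 + 0.059 + 0.059 = 0.255; P(AgeGroup=18-29 | Preference=OptC) = 0.076/0.255 = 0.29804.
P(Preference=OptE) = 0.025 + 0.011 + 0.051 + 0.030 + 0.089 = 0.206; P(AgeGroup=18-29 | Preference=OptE) = 0.025/0.206 = 0.12136.
Difference = 0.1767.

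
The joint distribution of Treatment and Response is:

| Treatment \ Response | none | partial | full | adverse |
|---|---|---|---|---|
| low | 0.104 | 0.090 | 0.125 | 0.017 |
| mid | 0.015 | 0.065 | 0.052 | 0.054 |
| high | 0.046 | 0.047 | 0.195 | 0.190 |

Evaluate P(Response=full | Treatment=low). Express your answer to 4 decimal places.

P(Treatment=low) = 0.104 + 0.090 + 0.125 + 0.017 = 0.336.
P(Response=full | Treatment=low) = 0.125/0.336 = 0.3720.

0.3720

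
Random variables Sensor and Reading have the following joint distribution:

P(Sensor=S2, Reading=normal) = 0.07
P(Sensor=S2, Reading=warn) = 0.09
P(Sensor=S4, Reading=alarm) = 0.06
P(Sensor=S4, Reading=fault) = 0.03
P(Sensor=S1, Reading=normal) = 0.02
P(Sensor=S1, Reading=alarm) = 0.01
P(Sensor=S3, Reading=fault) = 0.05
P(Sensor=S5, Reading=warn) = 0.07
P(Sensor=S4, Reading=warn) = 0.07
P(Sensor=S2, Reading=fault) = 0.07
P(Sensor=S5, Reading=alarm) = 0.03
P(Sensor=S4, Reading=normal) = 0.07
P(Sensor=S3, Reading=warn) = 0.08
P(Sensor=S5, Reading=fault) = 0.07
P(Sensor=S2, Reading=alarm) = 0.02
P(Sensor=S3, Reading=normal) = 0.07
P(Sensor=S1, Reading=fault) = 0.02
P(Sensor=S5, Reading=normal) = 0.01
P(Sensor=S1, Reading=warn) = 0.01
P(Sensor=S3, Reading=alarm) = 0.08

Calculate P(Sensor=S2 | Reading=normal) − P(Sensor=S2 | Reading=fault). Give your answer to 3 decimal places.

0.000

P(Reading=normal) = 0.02 + 0.07 + 0.07 + 0.07 + 0.01 = 0.24; P(Sensor=S2 | Reading=normal) = 0.07/0.24 = 0.2917.
P(Reading=fault) = 0.02 + 0.07 + 0.05 + 0.03 + 0.07 = 0.24; P(Sensor=S2 | Reading=fault) = 0.07/0.24 = 0.2917.
Difference = 0.000.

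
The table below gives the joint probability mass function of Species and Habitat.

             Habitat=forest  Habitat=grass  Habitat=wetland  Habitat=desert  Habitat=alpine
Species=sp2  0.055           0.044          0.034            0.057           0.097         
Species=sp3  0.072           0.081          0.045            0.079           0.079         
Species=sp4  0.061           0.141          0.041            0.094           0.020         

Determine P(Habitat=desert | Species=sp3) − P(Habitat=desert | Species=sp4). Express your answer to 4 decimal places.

-0.0414

P(Species=sp3) = 0.072 + 0.081 + 0.045 + 0.079 + 0.079 = 0.356; P(Habitat=desert | Species=sp3) = 0.079/0.356 = 0.22191.
P(Species=sp4) = 0.061 + 0.141 + 0.041 + 0.094 + 0.020 = 0.357; P(Habitat=desert | Species=sp4) = 0.094/0.357 = 0.26331.
Difference = -0.0414.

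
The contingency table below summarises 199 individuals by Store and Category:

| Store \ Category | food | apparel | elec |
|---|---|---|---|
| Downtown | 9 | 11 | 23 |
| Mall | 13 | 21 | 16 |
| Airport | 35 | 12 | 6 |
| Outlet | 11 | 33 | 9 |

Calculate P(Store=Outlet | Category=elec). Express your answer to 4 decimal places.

0.1667

Total with Category=elec: 23 + 16 + 6 + 9 = 54.
P(Store=Outlet | Category=elec) = 9/54 = 0.1667.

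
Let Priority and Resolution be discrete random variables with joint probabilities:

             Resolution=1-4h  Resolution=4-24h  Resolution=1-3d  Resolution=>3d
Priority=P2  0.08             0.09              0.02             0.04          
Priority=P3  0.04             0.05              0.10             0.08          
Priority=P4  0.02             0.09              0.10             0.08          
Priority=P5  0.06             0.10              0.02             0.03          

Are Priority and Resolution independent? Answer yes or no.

no

P(Priority=P3) = 0.27 and P(Resolution=4-24h) = 0.33, so their product is 0.0891, but P(Priority=P3, Resolution=4-24h) = 0.05. Since these differ, Priority and Resolution are not independent.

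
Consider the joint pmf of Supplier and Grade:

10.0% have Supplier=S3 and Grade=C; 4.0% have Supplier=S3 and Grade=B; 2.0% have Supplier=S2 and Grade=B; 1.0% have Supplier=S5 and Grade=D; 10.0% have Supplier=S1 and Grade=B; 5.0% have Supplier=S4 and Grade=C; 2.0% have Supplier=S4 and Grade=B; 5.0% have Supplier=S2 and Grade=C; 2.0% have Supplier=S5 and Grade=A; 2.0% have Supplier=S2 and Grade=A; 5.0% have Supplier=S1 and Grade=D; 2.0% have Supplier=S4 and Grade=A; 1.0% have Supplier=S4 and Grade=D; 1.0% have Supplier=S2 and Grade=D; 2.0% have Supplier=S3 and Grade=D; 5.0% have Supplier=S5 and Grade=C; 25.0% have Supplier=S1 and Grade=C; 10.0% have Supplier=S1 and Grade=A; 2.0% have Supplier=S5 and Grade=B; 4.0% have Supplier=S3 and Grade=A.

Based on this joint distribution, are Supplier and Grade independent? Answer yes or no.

yes

Every cell satisfies P(Supplier,Grade) = P(Supplier)·P(Grade). For instance P(Supplier=S3) = 0.200, P(Grade=B) = 0.200, and 0.200×0.200 = 0.040 matches the joint entry. So Supplier and Grade are independent.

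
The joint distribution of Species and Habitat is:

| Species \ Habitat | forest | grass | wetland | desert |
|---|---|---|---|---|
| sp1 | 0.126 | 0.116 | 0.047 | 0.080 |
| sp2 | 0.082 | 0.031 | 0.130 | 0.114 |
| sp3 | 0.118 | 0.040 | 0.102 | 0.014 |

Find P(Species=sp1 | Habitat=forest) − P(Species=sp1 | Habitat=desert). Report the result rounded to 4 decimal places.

0.0019

P(Habitat=forest) = 0.126 + 0.082 + 0.118 = 0.326; P(Species=sp1 | Habitat=forest) = 0.126/0.326 = 0.38650.
P(Habitat=desert) = 0.080 + 0.114 + 0.014 = 0.208; P(Species=sp1 | Habitat=desert) = 0.080/0.208 = 0.38462.
Difference = 0.0019.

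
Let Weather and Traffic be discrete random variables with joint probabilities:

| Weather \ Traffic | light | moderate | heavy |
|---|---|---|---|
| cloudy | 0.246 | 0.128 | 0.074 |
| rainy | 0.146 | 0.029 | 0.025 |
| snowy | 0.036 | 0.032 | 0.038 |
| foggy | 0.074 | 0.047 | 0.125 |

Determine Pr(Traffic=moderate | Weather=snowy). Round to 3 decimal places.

0.302

P(Weather=snowy) = 0.036 + 0.032 + 0.038 = 0.106.
P(Traffic=moderate | Weather=snowy) = 0.032/0.106 = 0.302.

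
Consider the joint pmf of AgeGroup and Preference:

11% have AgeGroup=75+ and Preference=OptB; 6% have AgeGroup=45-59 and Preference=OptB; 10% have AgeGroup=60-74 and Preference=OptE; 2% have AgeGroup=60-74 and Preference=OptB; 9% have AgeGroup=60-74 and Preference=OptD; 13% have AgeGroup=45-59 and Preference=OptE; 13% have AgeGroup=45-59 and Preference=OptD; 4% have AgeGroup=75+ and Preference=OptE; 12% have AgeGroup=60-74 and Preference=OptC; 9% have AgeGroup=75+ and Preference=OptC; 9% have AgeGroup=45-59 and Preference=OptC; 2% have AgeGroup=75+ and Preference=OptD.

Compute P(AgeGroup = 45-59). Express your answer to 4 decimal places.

0.4100

P(AgeGroup=45-59) = 0.06 + 0.09 + 0.13 + 0.13 = 0.41.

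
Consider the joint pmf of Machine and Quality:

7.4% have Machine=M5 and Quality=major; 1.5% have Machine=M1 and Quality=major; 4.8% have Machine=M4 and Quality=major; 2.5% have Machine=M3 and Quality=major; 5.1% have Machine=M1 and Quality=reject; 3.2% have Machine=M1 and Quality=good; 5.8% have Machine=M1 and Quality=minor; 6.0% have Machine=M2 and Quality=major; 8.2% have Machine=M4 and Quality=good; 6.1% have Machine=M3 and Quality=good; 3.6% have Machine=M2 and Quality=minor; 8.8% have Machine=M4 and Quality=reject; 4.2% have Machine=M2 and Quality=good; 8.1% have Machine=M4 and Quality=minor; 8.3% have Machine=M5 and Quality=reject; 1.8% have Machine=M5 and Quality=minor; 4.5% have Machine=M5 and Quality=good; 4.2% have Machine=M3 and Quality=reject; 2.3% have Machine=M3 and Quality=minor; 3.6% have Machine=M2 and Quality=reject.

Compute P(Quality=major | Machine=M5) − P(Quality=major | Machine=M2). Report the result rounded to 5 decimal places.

P(Machine=M5) = 0.045 + 0.018 + 0.074 + 0.083 = 0.220; P(Quality=major | Machine=M5) = 0.074/0.220 = 0.336364.
P(Machine=M2) = 0.042 + 0.036 + 0.060 + 0.036 = 0.174; P(Quality=major | Machine=M2) = 0.060/0.174 = 0.344828.
Difference = -0.00846.

-0.00846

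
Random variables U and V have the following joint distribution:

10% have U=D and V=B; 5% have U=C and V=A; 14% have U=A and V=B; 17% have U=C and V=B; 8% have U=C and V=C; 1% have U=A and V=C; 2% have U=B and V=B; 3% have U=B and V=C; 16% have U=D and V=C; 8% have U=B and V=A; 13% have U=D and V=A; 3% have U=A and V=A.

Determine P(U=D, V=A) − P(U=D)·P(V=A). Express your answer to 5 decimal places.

0.01690

P(U=D) = 0.13 + 0.10 + 0.16 = 0.39.
P(V=A) = 0.03 + 0.08 + 0.05 + 0.13 = 0.29.
P(U=D, V=A) − P(U=D)P(V=A) = 0.13 − 0.39×0.29 = 0.01690.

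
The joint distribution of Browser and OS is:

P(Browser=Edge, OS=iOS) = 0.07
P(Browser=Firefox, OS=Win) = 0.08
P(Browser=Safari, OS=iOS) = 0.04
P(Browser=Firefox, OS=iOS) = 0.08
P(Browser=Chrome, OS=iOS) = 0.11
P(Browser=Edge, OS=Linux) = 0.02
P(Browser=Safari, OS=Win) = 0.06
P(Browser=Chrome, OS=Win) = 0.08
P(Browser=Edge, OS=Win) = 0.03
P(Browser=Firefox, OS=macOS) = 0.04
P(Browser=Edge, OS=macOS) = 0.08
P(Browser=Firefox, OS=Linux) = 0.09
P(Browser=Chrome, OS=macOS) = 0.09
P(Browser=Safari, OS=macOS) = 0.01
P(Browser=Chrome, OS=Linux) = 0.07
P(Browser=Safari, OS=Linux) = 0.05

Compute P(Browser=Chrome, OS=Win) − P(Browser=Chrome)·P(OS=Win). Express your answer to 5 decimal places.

-0.00750

P(Browser=Chrome) = 0.08 + 0.09 + 0.07 + 0.11 = 0.35.
P(OS=Win) = 0.08 + 0.08 + 0.06 + 0.03 = 0.25.
P(Browser=Chrome, OS=Win) − P(Browser=Chrome)P(OS=Win) = 0.08 − 0.35×0.25 = -0.00750.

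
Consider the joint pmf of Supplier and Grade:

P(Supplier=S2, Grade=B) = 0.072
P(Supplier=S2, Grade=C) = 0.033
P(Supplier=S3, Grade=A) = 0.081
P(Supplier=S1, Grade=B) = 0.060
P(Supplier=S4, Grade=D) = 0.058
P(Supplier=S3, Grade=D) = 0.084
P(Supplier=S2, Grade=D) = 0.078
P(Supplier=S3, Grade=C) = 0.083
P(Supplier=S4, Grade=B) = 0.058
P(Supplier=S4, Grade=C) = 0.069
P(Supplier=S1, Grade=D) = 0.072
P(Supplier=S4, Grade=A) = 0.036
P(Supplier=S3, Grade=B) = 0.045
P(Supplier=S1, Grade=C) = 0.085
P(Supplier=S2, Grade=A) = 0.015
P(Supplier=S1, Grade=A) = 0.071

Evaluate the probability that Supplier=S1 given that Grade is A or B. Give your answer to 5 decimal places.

P(Grade=A) = 0.071 + 0.015 + 0.081 + 0.036 = 0.203.
P(Grade=B) = 0.060 + 0.072 + 0.045 + 0.058 = 0.235.
P(Grade ∈ {A, B}) = 0.203 + 0.235 = 0.438; P(Supplier=S1, Grade ∈ {A, B}) = 0.071 + 0.060 = 0.131.
P(Supplier=S1 | Grade ∈ {A, B}) = 0.131/0.438 = 0.29909.

0.29909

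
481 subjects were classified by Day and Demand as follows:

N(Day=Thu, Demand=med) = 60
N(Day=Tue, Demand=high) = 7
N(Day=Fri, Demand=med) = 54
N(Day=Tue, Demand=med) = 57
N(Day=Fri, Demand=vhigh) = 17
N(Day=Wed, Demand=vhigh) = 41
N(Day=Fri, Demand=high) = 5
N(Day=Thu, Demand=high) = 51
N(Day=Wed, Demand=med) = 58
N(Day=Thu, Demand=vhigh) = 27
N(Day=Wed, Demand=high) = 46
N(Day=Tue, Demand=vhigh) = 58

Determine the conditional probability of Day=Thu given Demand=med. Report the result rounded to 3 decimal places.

Total with Demand=med: 57 + 58 + 60 + 54 = 229.
P(Day=Thu | Demand=med) = 60/229 = 0.262.

0.262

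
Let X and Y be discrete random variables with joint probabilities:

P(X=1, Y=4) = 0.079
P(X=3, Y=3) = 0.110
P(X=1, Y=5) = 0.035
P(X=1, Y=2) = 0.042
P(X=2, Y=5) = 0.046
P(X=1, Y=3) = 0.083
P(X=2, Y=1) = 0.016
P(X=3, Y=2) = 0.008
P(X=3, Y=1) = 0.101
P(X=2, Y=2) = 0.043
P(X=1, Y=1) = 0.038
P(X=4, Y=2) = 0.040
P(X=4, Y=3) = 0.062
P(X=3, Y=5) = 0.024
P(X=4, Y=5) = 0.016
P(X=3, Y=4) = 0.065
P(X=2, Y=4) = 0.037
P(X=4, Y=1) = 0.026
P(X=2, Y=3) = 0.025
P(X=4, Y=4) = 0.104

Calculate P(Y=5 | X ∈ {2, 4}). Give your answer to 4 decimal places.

P(X=2) = 0.016 + 0.043 + 0.025 + 0.037 + 0.046 = 0.167.
P(X=4) = 0.026 + 0.040 + 0.062 + 0.104 + 0.016 = 0.248.
P(X ∈ {2, 4}) = 0.167 + 0.248 = 0.415; P(Y=5, X ∈ {2, 4}) = 0.046 + 0.016 = 0.062.
P(Y=5 | X ∈ {2, 4}) = 0.062/0.415 = 0.1494.

0.1494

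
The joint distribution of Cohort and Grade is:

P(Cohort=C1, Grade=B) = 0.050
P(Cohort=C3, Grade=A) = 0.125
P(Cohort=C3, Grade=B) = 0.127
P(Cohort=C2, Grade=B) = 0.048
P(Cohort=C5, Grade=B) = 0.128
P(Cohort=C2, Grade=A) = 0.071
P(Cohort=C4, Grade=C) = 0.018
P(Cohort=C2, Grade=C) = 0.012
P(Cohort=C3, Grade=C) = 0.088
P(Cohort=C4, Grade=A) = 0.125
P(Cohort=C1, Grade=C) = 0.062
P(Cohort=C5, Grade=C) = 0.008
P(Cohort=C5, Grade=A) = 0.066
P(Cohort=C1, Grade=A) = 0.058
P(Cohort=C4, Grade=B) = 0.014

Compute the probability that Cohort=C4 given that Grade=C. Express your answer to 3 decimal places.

P(Grade=C) = 0.062 + 0.012 + 0.088 + 0.018 + 0.008 = 0.188.
P(Cohort=C4 | Grade=C) = 0.018/0.188 = 0.096.

0.096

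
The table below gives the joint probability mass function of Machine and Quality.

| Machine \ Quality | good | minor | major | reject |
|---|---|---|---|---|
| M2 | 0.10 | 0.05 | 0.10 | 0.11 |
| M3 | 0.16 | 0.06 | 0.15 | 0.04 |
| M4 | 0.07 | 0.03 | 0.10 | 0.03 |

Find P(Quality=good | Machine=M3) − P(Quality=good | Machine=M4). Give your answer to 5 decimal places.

P(Machine=M3) = 0.16 + 0.06 + 0.15 + 0.04 = 0.41; P(Quality=good | Machine=M3) = 0.16/0.41 = 0.390244.
P(Machine=M4) = 0.07 + 0.03 + 0.10 + 0.03 = 0.23; P(Quality=good | Machine=M4) = 0.07/0.23 = 0.304348.
Difference = 0.08590.

0.08590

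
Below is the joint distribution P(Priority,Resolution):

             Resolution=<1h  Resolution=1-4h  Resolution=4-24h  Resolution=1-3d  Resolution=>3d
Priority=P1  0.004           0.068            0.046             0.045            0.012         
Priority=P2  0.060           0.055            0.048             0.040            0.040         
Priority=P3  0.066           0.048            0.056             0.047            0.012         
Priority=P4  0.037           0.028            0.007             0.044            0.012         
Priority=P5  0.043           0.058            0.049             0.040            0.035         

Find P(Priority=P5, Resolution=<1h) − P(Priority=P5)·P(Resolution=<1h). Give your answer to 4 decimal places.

P(Priority=P5) = 0.043 + 0.058 + 0.049 + 0.040 + 0.035 = 0.225.
P(Resolution=<1h) = 0.004 + 0.060 + 0.066 + 0.037 + 0.043 = 0.210.
P(Priority=P5, Resolution=<1h) − P(Priority=P5)P(Resolution=<1h) = 0.043 − 0.225×0.210 = -0.0043.

-0.0043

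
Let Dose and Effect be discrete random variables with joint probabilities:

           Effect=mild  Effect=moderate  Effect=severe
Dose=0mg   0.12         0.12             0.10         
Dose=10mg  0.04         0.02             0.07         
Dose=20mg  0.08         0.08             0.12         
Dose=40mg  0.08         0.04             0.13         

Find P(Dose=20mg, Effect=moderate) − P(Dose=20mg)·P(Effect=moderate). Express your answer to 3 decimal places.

0.007

P(Dose=20mg) = 0.08 + 0.08 + 0.12 = 0.28.
P(Effect=moderate) = 0.12 + 0.02 + 0.08 + 0.04 = 0.26.
P(Dose=20mg, Effect=moderate) − P(Dose=20mg)P(Effect=moderate) = 0.08 − 0.28×0.26 = 0.007.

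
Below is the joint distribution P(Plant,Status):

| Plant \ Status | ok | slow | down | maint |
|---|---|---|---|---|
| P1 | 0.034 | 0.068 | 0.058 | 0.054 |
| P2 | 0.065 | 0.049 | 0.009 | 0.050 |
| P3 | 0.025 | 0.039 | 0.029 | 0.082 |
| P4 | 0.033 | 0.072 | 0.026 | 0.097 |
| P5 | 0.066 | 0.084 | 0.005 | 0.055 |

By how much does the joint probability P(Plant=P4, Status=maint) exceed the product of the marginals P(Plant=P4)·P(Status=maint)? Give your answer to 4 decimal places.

0.0199

P(Plant=P4) = 0.033 + 0.072 + 0.026 + 0.097 = 0.228.
P(Status=maint) = 0.054 + 0.050 + 0.082 + 0.097 + 0.055 = 0.338.
P(Plant=P4, Status=maint) − P(Plant=P4)P(Status=maint) = 0.097 − 0.228×0.338 = 0.0199.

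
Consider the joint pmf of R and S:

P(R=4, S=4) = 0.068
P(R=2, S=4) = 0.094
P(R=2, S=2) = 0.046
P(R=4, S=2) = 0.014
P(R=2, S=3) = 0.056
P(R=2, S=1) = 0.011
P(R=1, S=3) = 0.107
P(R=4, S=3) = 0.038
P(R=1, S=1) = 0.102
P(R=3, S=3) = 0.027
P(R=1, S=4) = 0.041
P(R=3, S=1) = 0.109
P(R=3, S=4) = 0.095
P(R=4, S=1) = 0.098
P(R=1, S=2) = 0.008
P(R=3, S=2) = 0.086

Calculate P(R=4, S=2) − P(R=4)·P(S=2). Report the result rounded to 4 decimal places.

-0.0196

P(R=4) = 0.098 + 0.014 + 0.038 + 0.068 = 0.218.
P(S=2) = 0.008 + 0.046 + 0.086 + 0.014 = 0.154.
P(R=4, S=2) − P(R=4)P(S=2) = 0.014 − 0.218×0.154 = -0.0196.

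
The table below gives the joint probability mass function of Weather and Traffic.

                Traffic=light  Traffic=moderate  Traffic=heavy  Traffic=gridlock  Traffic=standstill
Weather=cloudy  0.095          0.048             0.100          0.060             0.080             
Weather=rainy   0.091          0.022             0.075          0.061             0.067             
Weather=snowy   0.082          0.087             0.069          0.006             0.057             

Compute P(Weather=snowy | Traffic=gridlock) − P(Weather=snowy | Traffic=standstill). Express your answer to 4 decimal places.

-0.2322

P(Traffic=gridlock) = 0.060 + 0.061 + 0.006 = 0.127; P(Weather=snowy | Traffic=gridlock) = 0.006/0.127 = 0.04724.
P(Traffic=standstill) = 0.080 + 0.067 + 0.057 = 0.204; P(Weather=snowy | Traffic=standstill) = 0.057/0.204 = 0.27941.
Difference = -0.2322.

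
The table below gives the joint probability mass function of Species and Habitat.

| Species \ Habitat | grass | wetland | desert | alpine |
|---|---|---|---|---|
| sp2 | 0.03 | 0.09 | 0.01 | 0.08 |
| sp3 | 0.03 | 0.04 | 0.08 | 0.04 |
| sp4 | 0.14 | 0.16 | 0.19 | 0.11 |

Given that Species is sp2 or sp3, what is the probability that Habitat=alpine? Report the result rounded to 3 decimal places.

0.300

P(Species=sp2) = 0.03 + 0.09 + 0.01 + 0.08 = 0.21.
P(Species=sp3) = 0.03 + 0.04 + 0.08 + 0.04 = 0.19.
P(Species ∈ {sp2, sp3}) = 0.21 + 0.19 = 0.40; P(Habitat=alpine, Species ∈ {sp2, sp3}) = 0.08 + 0.04 = 0.12.
P(Habitat=alpine | Species ∈ {sp2, sp3}) = 0.12/0.40 = 0.300.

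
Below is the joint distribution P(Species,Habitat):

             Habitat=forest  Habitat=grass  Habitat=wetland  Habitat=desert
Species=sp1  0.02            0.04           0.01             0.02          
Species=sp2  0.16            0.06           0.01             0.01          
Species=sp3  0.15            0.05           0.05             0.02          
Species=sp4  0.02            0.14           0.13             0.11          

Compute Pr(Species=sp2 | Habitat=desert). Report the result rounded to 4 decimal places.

P(Habitat=desert) = 0.02 + 0.01 + 0.02 + 0.11 = 0.16.
P(Species=sp2 | Habitat=desert) = 0.01/0.16 = 0.0625.

0.0625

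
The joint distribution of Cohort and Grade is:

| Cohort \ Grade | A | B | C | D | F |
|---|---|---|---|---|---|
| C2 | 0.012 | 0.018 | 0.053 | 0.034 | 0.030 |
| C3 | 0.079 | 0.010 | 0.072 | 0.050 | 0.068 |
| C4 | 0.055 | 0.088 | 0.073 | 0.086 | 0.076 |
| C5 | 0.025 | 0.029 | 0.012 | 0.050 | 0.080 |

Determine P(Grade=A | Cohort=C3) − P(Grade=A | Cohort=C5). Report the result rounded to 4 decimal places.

P(Cohort=C3) = 0.079 + 0.010 + 0.072 + 0.050 + 0.068 = 0.279; P(Grade=A | Cohort=C3) = 0.079/0.279 = 0.28315.
P(Cohort=C5) = 0.025 + 0.029 + 0.012 + 0.050 + 0.080 = 0.196; P(Grade=A | Cohort=C5) = 0.025/0.196 = 0.12755.
Difference = 0.1556.

0.1556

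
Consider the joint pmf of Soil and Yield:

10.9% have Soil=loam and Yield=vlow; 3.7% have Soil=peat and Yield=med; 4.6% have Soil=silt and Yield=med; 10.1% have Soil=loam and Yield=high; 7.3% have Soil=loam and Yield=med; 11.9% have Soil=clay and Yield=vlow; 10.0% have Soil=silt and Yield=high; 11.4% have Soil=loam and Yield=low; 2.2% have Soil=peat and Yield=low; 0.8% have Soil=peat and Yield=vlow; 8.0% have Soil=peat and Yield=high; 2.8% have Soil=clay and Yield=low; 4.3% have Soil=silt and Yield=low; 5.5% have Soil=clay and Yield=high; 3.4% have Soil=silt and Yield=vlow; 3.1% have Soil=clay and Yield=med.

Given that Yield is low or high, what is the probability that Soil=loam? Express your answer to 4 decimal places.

P(Yield=low) = 0.114 + 0.028 + 0.043 + 0.022 = 0.207.
P(Yield=high) = 0.101 + 0.055 + 0.100 + 0.080 = 0.336.
P(Yield ∈ {low, high}) = 0.207 + 0.336 = 0.543; P(Soil=loam, Yield ∈ {low, high}) = 0.114 + 0.101 = 0.215.
P(Soil=loam | Yield ∈ {low, high}) = 0.215/0.543 = 0.3959.

0.3959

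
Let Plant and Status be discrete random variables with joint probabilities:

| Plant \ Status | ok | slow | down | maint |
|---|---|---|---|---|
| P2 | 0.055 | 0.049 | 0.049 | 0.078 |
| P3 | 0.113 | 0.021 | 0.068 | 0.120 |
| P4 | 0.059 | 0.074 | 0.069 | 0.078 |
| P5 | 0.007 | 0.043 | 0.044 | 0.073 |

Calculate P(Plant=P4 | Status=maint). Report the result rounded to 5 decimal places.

P(Status=maint) = 0.078 + 0.120 + 0.078 + 0.073 = 0.349.
P(Plant=P4 | Status=maint) = 0.078/0.349 = 0.22350.

0.22350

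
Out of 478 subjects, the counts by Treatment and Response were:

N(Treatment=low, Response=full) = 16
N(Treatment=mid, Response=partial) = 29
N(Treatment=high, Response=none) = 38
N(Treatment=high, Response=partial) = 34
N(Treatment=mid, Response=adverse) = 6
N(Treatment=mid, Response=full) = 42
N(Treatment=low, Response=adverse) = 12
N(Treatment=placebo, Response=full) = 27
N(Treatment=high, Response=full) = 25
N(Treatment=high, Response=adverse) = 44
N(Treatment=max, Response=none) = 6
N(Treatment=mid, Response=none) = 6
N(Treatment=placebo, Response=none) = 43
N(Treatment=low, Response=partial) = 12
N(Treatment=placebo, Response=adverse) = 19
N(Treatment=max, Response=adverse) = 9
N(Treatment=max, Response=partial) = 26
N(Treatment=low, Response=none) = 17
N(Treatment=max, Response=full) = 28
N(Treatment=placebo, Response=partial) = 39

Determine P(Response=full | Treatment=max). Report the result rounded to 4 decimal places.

Total with Treatment=max: 6 + 26 + 28 + 9 = 69.
P(Response=full | Treatment=max) = 28/69 = 0.4058.

0.4058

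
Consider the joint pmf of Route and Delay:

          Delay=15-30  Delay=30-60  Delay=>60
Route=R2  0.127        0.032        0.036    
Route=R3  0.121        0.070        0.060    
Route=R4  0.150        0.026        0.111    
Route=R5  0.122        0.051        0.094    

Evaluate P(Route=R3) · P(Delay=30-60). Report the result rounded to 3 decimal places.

P(Route=R3) = 0.121 + 0.070 + 0.060 = 0.251.
P(Delay=30-60) = 0.032 + 0.070 + 0.026 + 0.051 = 0.179.
Product: 0.251 × 0.179 = 0.045.

0.045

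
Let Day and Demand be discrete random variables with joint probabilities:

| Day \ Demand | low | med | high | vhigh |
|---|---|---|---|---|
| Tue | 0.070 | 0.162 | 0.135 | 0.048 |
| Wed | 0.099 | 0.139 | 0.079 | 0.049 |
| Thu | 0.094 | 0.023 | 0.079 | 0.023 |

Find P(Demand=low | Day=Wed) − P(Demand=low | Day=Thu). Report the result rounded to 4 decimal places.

-0.1587

P(Day=Wed) = 0.099 + 0.139 + 0.079 + 0.049 = 0.366; P(Demand=low | Day=Wed) = 0.099/0.366 = 0.27049.
P(Day=Thu) = 0.094 + 0.023 + 0.079 + 0.023 = 0.219; P(Demand=low | Day=Thu) = 0.094/0.219 = 0.42922.
Difference = -0.1587.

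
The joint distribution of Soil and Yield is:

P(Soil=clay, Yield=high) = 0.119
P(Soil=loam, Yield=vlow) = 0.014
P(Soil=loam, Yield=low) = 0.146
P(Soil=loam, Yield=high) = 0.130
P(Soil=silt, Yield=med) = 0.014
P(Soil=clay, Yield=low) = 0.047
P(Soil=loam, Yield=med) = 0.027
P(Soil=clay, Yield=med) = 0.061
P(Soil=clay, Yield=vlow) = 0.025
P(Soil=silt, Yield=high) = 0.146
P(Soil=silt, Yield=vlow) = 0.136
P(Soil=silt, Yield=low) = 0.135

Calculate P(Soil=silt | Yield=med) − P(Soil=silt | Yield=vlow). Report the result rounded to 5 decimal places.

-0.63989

P(Yield=med) = 0.027 + 0.061 + 0.014 = 0.102; P(Soil=silt | Yield=med) = 0.014/0.102 = 0.137255.
P(Yield=vlow) = 0.014 + 0.025 + 0.136 = 0.175; P(Soil=silt | Yield=vlow) = 0.136/0.175 = 0.777143.
Difference = -0.63989.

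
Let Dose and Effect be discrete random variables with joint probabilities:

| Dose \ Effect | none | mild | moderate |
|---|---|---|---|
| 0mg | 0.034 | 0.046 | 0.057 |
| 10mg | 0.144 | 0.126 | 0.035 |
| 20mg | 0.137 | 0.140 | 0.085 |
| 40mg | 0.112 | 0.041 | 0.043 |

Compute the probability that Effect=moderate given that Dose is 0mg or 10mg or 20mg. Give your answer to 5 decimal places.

P(Dose=0mg) = 0.034 + 0.046 + 0.057 = 0.137.
P(Dose=10mg) = 0.144 + 0.126 + 0.035 = 0.305.
P(Dose=20mg) = 0.137 + 0.140 + 0.085 = 0.362.
P(Dose ∈ {0mg, 10mg, 20mg}) = 0.137 + 0.305 + 0.362 = 0.804; P(Effect=moderate, Dose ∈ {0mg, 10mg, 20mg}) = 0.057 + 0.035 + 0.085 = 0.177.
P(Effect=moderate | Dose ∈ {0mg, 10mg, 20mg}) = 0.177/0.804 = 0.22015.

0.22015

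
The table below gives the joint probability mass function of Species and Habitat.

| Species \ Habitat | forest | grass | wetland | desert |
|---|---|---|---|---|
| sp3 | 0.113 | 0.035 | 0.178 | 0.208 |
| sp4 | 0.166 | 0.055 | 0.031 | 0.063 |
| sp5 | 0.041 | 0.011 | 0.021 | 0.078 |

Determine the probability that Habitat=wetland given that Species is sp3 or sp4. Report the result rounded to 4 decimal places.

P(Species=sp3) = 0.113 + 0.035 + 0.178 + 0.208 = 0.534.
P(Species=sp4) = 0.166 + 0.055 + 0.031 + 0.063 = 0.315.
P(Species ∈ {sp3, sp4}) = 0.534 + 0.315 = 0.849; P(Habitat=wetland, Species ∈ {sp3, sp4}) = 0.178 + 0.031 = 0.209.
P(Habitat=wetland | Species ∈ {sp3, sp4}) = 0.209/0.849 = 0.2462.

0.2462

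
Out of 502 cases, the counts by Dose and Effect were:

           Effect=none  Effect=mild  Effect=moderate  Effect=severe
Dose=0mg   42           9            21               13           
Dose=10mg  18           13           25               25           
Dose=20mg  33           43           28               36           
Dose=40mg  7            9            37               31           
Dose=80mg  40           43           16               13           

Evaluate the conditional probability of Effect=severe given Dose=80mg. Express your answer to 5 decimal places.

Total with Dose=80mg: 40 + 43 + 16 + 13 = 112.
P(Effect=severe | Dose=80mg) = 13/112 = 0.11607.

0.11607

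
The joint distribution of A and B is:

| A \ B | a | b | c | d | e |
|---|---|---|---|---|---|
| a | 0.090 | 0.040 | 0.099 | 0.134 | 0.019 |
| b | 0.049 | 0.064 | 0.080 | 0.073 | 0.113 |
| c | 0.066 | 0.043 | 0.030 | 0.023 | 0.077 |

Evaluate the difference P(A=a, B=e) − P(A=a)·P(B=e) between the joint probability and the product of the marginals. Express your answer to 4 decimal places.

P(A=a) = 0.090 + 0.040 + 0.099 + 0.134 + 0.019 = 0.382.
P(B=e) = 0.019 + 0.113 + 0.077 = 0.209.
P(A=a, B=e) − P(A=a)P(B=e) = 0.019 − 0.382×0.209 = -0.0608.

-0.0608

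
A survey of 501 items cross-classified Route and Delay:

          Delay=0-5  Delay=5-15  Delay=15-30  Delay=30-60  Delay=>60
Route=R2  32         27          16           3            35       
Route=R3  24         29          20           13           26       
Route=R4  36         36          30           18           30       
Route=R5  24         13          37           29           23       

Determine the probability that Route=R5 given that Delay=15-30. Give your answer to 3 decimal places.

Total with Delay=15-30: 16 + 20 + 30 + 37 = 103.
P(Route=R5 | Delay=15-30) = 37/103 = 0.359.

0.359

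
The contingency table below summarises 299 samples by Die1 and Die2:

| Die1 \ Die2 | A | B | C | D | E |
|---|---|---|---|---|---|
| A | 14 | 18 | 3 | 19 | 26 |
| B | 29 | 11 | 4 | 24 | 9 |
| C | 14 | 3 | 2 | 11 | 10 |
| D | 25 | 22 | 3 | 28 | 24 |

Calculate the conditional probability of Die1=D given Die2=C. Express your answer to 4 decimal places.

Total with Die2=C: 3 + 4 + 2 + 3 = 12.
P(Die1=D | Die2=C) = 3/12 = 0.2500.

0.2500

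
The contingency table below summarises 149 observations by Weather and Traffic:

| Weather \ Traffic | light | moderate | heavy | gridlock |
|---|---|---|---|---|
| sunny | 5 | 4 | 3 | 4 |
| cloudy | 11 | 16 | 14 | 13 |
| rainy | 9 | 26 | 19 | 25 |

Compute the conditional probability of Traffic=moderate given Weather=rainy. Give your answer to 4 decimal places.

0.3291

Total with Weather=rainy: 9 + 26 + 19 + 25 = 79.
P(Traffic=moderate | Weather=rainy) = 26/79 = 0.3291.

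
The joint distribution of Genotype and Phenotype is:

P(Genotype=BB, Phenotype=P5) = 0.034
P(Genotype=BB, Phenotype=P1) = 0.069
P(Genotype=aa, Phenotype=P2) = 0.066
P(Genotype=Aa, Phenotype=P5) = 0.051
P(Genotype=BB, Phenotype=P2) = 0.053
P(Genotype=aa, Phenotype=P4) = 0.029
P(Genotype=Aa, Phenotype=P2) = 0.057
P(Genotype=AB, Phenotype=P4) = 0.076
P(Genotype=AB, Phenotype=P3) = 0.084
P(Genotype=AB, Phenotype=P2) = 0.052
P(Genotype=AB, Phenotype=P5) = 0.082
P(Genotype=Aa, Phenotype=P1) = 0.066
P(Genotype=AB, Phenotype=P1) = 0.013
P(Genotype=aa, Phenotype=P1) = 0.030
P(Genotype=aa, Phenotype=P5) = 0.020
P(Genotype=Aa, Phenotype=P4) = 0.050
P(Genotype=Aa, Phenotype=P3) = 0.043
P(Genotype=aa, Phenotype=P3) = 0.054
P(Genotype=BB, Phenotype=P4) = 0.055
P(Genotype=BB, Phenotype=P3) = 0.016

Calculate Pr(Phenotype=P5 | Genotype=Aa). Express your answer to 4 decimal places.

P(Genotype=Aa) = 0.066 + 0.057 + 0.043 + 0.050 + 0.051 = 0.267.
P(Phenotype=P5 | Genotype=Aa) = 0.051/0.267 = 0.1910.

0.1910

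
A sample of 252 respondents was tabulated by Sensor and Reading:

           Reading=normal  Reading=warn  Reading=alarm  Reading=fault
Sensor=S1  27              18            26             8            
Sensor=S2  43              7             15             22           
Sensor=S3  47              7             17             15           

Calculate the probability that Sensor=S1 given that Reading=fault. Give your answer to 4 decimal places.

0.1778

Total with Reading=fault: 8 + 22 + 15 = 45.
P(Sensor=S1 | Reading=fault) = 8/45 = 0.1778.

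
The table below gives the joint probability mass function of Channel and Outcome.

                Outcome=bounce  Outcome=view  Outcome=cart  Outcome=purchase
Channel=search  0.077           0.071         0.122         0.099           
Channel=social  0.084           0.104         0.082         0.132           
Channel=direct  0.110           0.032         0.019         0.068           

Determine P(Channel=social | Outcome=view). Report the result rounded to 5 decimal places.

P(Outcome=view) = 0.071 + 0.104 + 0.032 = 0.207.
P(Channel=social | Outcome=view) = 0.104/0.207 = 0.50242.

0.50242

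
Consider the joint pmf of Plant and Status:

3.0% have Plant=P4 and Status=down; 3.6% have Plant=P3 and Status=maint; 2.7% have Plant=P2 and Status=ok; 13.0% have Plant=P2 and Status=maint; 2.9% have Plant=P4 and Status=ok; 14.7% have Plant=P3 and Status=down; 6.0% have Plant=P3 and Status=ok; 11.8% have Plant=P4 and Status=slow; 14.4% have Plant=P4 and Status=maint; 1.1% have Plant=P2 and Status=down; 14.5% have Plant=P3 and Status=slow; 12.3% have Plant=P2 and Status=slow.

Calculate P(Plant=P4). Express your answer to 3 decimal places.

0.321

P(Plant=P4) = 0.029 + 0.118 + 0.030 + 0.144 = 0.321.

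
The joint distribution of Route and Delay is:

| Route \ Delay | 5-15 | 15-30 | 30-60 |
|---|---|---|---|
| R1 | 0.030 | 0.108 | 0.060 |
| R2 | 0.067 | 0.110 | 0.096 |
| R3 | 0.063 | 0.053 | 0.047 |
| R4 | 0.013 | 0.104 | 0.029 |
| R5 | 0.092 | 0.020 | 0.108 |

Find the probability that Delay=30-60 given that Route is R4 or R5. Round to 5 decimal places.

P(Route=R4) = 0.013 + 0.104 + 0.029 = 0.146.
P(Route=R5) = 0.092 + 0.020 + 0.108 = 0.220.
P(Route ∈ {R4, R5}) = 0.146 + 0.220 = 0.366; P(Delay=30-60, Route ∈ {R4, R5}) = 0.029 + 0.108 = 0.137.
P(Delay=30-60 | Route ∈ {R4, R5}) = 0.137/0.366 = 0.37432.

0.37432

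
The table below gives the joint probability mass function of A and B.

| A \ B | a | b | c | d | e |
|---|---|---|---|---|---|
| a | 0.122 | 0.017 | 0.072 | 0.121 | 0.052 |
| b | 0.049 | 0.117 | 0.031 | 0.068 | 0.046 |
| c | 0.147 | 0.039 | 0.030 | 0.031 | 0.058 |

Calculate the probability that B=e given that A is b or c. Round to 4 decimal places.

0.1688

P(A=b) = 0.049 + 0.117 + 0.031 + 0.068 + 0.046 = 0.311.
P(A=c) = 0.147 + 0.039 + 0.030 + 0.031 + 0.058 = 0.305.
P(A ∈ {b, c}) = 0.311 + 0.305 = 0.616; P(B=e, A ∈ {b, c}) = 0.046 + 0.058 = 0.104.
P(B=e | A ∈ {b, c}) = 0.104/0.616 = 0.1688.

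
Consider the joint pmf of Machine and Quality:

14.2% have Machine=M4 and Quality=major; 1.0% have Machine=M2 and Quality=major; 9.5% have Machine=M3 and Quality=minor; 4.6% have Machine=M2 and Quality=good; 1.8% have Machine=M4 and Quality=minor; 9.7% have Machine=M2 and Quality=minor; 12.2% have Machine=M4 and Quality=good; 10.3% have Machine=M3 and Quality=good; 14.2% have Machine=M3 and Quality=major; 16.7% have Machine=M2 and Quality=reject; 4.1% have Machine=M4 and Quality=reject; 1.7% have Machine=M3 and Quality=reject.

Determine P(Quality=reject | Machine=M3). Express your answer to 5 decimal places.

P(Machine=M3) = 0.103 + 0.095 + 0.142 + 0.017 = 0.357.
P(Quality=reject | Machine=M3) = 0.017/0.357 = 0.04762.

0.04762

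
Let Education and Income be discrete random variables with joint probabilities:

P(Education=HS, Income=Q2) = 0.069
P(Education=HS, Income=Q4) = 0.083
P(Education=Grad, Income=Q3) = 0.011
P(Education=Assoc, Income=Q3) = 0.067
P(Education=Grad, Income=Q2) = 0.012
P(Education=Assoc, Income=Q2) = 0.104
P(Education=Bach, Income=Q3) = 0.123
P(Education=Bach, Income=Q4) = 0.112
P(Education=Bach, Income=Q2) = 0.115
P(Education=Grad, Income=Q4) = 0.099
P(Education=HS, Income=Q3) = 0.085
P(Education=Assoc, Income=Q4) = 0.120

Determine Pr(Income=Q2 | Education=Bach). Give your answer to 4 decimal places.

P(Education=Bach) = 0.115 + 0.123 + 0.112 = 0.350.
P(Income=Q2 | Education=Bach) = 0.115/0.350 = 0.3286.

0.3286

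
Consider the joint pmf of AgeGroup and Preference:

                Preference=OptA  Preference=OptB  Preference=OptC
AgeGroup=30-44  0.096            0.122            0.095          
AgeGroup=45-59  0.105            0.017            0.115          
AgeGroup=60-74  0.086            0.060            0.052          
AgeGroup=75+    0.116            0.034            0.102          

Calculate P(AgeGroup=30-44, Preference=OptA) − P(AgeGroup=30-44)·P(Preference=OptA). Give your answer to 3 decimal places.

P(AgeGroup=30-44) = 0.096 + 0.122 + 0.095 = 0.313.
P(Preference=OptA) = 0.096 + 0.105 + 0.086 + 0.116 = 0.403.
P(AgeGroup=30-44, Preference=OptA) − P(AgeGroup=30-44)P(Preference=OptA) = 0.096 − 0.313×0.403 = -0.030.

-0.030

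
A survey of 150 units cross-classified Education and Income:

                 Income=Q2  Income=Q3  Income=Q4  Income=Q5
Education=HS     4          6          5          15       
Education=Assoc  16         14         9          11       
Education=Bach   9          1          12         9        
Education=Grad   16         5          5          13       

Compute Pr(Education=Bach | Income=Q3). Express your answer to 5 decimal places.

0.03846

Total with Income=Q3: 6 + 14 + 1 + 5 = 26.
P(Education=Bach | Income=Q3) = 1/26 = 0.03846.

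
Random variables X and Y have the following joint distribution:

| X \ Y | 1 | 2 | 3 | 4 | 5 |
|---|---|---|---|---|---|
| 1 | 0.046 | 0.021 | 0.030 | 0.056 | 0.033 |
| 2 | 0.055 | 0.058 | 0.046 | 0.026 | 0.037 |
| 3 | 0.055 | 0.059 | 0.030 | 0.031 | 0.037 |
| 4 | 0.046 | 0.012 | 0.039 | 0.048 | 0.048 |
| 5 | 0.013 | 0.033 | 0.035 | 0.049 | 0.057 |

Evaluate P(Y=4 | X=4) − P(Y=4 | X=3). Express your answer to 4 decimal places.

P(X=4) = 0.046 + 0.012 + 0.039 + 0.048 + 0.048 = 0.193; P(Y=4 | X=4) = 0.048/0.193 = 0.24870.
P(X=3) = 0.055 + 0.059 + 0.030 + 0.031 + 0.037 = 0.212; P(Y=4 | X=3) = 0.031/0.212 = 0.14623.
Difference = 0.1025.

0.1025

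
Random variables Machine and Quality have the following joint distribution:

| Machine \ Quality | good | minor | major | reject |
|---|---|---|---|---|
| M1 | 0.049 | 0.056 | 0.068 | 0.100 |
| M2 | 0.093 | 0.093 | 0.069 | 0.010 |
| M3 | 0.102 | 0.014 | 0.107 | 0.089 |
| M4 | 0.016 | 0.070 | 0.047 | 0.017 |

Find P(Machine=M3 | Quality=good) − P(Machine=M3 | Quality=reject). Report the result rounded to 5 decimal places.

P(Quality=good) = 0.049 + 0.093 + 0.102 + 0.016 = 0.260; P(Machine=M3 | Quality=good) = 0.102/0.260 = 0.392308.
P(Quality=reject) = 0.100 + 0.010 + 0.089 + 0.017 = 0.216; P(Machine=M3 | Quality=reject) = 0.089/0.216 = 0.412037.
Difference = -0.01973.

-0.01973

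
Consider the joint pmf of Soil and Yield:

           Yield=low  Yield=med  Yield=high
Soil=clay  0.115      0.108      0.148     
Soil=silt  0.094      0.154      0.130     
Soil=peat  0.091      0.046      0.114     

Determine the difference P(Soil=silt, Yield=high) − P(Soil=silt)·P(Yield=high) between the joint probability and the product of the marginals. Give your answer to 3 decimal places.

P(Soil=silt) = 0.094 + 0.154 + 0.130 = 0.378.
P(Yield=high) = 0.148 + 0.130 + 0.114 = 0.392.
P(Soil=silt, Yield=high) − P(Soil=silt)P(Yield=high) = 0.130 − 0.378×0.392 = -0.018.

-0.018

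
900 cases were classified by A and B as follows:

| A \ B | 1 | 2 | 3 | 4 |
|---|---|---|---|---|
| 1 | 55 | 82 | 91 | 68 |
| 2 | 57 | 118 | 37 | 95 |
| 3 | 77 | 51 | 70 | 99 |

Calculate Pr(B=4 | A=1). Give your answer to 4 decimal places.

Total with A=1: 55 + 82 + 91 + 68 = 296.
P(B=4 | A=1) = 68/296 = 0.2297.

0.2297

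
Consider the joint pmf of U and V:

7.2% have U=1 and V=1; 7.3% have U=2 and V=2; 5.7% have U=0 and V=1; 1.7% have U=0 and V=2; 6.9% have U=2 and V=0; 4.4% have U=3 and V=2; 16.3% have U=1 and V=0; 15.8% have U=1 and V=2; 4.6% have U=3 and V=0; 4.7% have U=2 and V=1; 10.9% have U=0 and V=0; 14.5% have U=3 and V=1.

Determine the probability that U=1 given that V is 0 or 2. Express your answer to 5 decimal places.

P(V=0) = 0.109 + 0.163 + 0.069 + 0.046 = 0.387.
P(V=2) = 0.017 + 0.158 + 0.073 + 0.044 = 0.292.
P(V ∈ {0, 2}) = 0.387 + 0.292 = 0.679; P(U=1, V ∈ {0, 2}) = 0.163 + 0.158 = 0.321.
P(U=1 | V ∈ {0, 2}) = 0.321/0.679 = 0.47275.

0.47275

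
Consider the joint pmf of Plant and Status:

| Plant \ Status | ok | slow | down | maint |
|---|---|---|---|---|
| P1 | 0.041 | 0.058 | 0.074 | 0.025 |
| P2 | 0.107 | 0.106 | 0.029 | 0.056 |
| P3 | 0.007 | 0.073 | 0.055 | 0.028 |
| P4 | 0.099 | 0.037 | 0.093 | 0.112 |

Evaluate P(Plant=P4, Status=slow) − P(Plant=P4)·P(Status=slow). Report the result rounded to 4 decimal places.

P(Plant=P4) = 0.099 + 0.037 + 0.093 + 0.112 = 0.341.
P(Status=slow) = 0.058 + 0.106 + 0.073 + 0.037 = 0.274.
P(Plant=P4, Status=slow) − P(Plant=P4)P(Status=slow) = 0.037 − 0.341×0.274 = -0.0564.

-0.0564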